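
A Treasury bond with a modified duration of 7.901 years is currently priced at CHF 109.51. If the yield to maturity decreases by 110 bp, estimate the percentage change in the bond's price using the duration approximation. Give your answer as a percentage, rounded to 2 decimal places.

+8.69%

Duration approximation: ΔP/P ≈ -D_mod · Δy = -7.901 × (-0.011) = +0.086911.
As a percentage: +8.6911%.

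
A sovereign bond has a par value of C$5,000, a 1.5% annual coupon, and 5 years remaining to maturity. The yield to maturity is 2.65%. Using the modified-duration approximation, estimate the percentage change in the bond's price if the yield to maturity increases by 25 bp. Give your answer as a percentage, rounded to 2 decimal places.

-1.18%

Periodic yield y = 0.0265. Modified duration first:
  t   CF        PV=CF/(1+0.0265)^t    t·PV
  1        75.00        73.0638        73.0638
  2        75.00        71.1776       142.3552
  3        75.00        69.3401       208.0203
  4        75.00        67.5500       270.2001
  5     5,075.00     4,452.8829    22,264.4147
  Σ                  4,734.0145    22,958.0540
P = 4,734.0145; D_Mac = 4.84960 yrs; D_mod = 4.84960/(1+0.0265) = 4.72440 yrs.
ΔP/P ≈ -D_mod · Δy = -4.72440 × (+0.0025) = -0.011811 = -1.1811%.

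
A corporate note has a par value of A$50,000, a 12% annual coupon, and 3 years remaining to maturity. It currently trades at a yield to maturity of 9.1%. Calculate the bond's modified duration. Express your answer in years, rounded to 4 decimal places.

2.4758 years

Periodic yield y = 0.091. First find Macaulay duration:
  t   CF        PV=CF/(1+0.091)^t    t·PV
  1     6,000.00     5,499.5417     5,499.5417
  2     6,000.00     5,040.8265    10,081.6530
  3    56,000.00    43,123.4775   129,370.4325
  Σ                 53,663.8457   144,951.6272
P = 53,663.8457; Macaulay duration = 144,951.6272 / 53,663.8457 = 2.70110 years.
Modified duration = D_Mac / (1 + y) = 2.70110 / 1.091 = 2.47581 years.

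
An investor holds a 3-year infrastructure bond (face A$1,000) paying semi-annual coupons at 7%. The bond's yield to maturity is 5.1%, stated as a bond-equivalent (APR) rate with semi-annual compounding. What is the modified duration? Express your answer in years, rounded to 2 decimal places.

2.70 years

Periodic yield y = 0.0255. First find Macaulay duration:
  t   CF        PV=CF/(1+0.0255)^t    t·PV
  1        35.00        34.1297        34.1297
  2        35.00        33.2810        66.5621
  3        35.00        32.4535        97.3604
  4        35.00        31.6465       126.5859
  5        35.00        30.8596       154.2978
  6     1,035.00       889.8696     5,339.2175
  Σ                  1,052.2398     5,818.1533
P = 1,052.2398; Macaulay duration = 5,818.1533 / 1,052.2398 = 5.52930 half-year periods = 2.76465 years.
Modified duration = D_Mac / (1 + y) = 2.76465 / 1.0255 = 2.69591 years.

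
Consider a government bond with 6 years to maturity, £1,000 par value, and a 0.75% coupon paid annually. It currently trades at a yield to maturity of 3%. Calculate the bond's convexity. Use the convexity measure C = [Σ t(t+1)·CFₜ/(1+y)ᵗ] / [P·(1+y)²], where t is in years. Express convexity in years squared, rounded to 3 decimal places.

With y = 0.03:
  t   CF        PV=CF/(1+0.03)^t    t·PV        t(t+1)·PV
  1         7.50         7.2816         7.2816          14.5631
  2         7.50         7.0695        14.1389          42.4168
  3         7.50         6.8636        20.5907          82.3627
  4         7.50         6.6637        26.6546         133.2731
  5         7.50         6.4696        32.3478         194.0870
  6     1,007.50       843.7654     5,062.5923      35,438.1463
  Σ                    878.1132     5,163.6060      35,904.8490
P = 878.1132.
Convexity = Σ t(t+1)·PV / [P·(1+y)²] = 35,904.8490 / (878.1132 × 1.060900) = 38.54146.

38.541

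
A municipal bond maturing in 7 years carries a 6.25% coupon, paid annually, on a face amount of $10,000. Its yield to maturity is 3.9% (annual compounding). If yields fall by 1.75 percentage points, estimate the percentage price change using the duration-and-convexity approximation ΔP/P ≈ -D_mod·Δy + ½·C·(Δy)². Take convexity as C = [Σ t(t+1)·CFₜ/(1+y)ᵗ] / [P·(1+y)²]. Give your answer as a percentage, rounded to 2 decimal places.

With y = 0.039:
  t   CF        PV=CF/(1+0.039)^t    t·PV        t(t+1)·PV
  1       625.00       601.5399       601.5399       1,203.0799
  2       625.00       578.9605     1,157.9210       3,473.7629
  3       625.00       557.2286     1,671.6857       6,686.7428
  4       625.00       536.3124     2,145.2495      10,726.2477
  5       625.00       516.1813     2,580.9066      15,485.4394
  6       625.00       496.8059     2,980.8353      20,865.8472
  7    10,625.00     8,128.6815    56,900.7703     455,206.1625
  Σ                 11,415.7101    68,038.9084     513,647.2825
P = 11,415.7101; D_Mac = 5.96011 yrs; D_mod = 5.73639 yrs; C = 41.68031.
Duration effect: -5.73639 × (-0.0175) = +0.100387
Convexity effect: 0.5 × 41.68031 × (-0.0175)² = +0.0063823
ΔP/P ≈ +0.100387 + 0.0063823 = +0.106769 = +10.6769%.

+10.68%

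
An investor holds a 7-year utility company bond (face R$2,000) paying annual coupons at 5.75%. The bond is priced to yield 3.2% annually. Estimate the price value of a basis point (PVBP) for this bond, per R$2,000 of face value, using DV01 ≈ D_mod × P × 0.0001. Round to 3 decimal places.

Periodic yield y = 0.032.
  t   CF        PV=CF/(1+0.032)^t    t·PV
  1       115.00       111.4341       111.4341
  2       115.00       107.9788       215.9576
  3       115.00       104.6306       313.8918
  4       115.00       101.3862       405.5450
  5       115.00        98.2425       491.2124
  6       115.00        95.1962       571.1773
  7     2,115.00     1,696.4946    11,875.4624
  Σ                  2,315.3631    13,984.6806
P = 2,315.3631; D_Mac = 6.03995 yrs; D_mod = 5.85267 yrs.
DV01 ≈ 5.85267 × 2,315.3631 × 0.0001 = 1.355105.

R$1.355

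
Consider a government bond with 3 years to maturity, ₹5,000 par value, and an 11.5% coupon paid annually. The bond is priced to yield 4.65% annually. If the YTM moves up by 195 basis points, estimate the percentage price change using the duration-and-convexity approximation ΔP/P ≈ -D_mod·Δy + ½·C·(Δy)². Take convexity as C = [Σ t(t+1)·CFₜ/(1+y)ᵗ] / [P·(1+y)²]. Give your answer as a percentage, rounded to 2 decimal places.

-4.90%

With y = 0.0465:
  t   CF        PV=CF/(1+0.0465)^t    t·PV        t(t+1)·PV
  1       575.00       549.4505       549.4505       1,098.9011
  2       575.00       525.0364     1,050.0727       3,150.2182
  3     5,575.00     4,864.3764    14,593.1292      58,372.5169
  Σ                  5,938.8633    16,192.6525      62,621.6362
P = 5,938.8633; D_Mac = 2.72656 yrs; D_mod = 2.60541 yrs; C = 9.62814.
Duration effect: -2.60541 × (+0.0195) = -0.050805
Convexity effect: 0.5 × 9.62814 × (0.0195)² = +0.0018306
ΔP/P ≈ -0.050805 + 0.0018306 = -0.048975 = -4.8975%.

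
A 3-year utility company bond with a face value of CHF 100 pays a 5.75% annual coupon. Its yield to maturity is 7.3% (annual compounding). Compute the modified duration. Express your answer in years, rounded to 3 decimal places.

2.643 years

Periodic yield y = 0.073. First find Macaulay duration:
  t   CF        PV=CF/(1+0.073)^t    t·PV
  1         5.75         5.3588         5.3588
  2         5.75         4.9942         9.9885
  3       105.75        85.6015       256.8044
  Σ                     95.9545       272.1517
P = 95.9545; Macaulay duration = 272.1517 / 95.9545 = 2.83626 years.
Modified duration = D_Mac / (1 + y) = 2.83626 / 1.073 = 2.64330 years.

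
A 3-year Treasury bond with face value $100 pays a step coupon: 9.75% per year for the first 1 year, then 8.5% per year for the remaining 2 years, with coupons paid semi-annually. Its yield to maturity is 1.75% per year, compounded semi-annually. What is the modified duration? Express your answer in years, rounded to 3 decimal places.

Periodic yield y = 0.00875. First find Macaulay duration:
  t   CF        PV=CF/(1+0.00875)^t    t·PV
  1        4.875         4.8327         4.8327
  2        4.875         4.7908         9.5816
  3        4.250         4.1404        12.4211
  4        4.250         4.1044        16.4178
  5        4.250         4.0688        20.3442
  6      104.250        98.9407       593.6439
  Σ                    120.8778       657.2413
P = 120.8778; Macaulay duration = 657.2413 / 120.8778 = 5.43724 half-year periods = 2.71862 years.
Modified duration = D_Mac / (1 + y) = 2.71862 / 1.00875 = 2.69504 years.

2.695 years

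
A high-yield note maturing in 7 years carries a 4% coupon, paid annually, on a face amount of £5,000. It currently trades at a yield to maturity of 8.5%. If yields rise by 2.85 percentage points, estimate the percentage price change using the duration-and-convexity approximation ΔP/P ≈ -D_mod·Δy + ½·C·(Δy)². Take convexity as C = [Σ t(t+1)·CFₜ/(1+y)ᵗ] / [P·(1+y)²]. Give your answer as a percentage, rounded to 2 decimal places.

With y = 0.085:
  t   CF        PV=CF/(1+0.085)^t    t·PV        t(t+1)·PV
  1       200.00       184.3318       184.3318         368.6636
  2       200.00       169.8911       339.7821       1,019.3463
  3       200.00       156.5816       469.7449       1,878.9794
  4       200.00       144.3149       577.2594       2,886.2971
  5       200.00       133.0091       665.0454       3,990.2725
  6       200.00       122.5890       735.5341       5,148.7388
  7     5,200.00     2,937.6170    20,563.3192     164,506.5533
  Σ                  3,848.3345    23,535.0169     179,798.8512
P = 3,848.3345; D_Mac = 6.11564 yrs; D_mod = 5.63653 yrs; C = 39.68758.
Duration effect: -5.63653 × (+0.0285) = -0.160641
Convexity effect: 0.5 × 39.68758 × (0.0285)² = +0.0161181
ΔP/P ≈ -0.160641 + 0.0161181 = -0.144523 = -14.4523%.

-14.45%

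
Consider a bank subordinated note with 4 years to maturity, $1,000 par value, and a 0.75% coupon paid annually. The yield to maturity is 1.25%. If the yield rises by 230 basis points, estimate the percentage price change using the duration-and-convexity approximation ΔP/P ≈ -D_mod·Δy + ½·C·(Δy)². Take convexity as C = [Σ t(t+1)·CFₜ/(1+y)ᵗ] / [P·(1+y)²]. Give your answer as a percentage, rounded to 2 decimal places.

With y = 0.0125:
  t   CF        PV=CF/(1+0.0125)^t    t·PV        t(t+1)·PV
  1         7.50         7.4074         7.4074          14.8148
  2         7.50         7.3160        14.6319          43.8957
  3         7.50         7.2256        21.6769          86.7076
  4     1,007.50       958.6607     3,834.6428      19,173.2141
  Σ                    980.6097     3,878.3591      19,318.6324
P = 980.6097; D_Mac = 3.95505 yrs; D_mod = 3.90622 yrs; C = 19.21720.
Duration effect: -3.90622 × (+0.023) = -0.089843
Convexity effect: 0.5 × 19.21720 × (0.023)² = +0.0050829
ΔP/P ≈ -0.089843 + 0.0050829 = -0.084760 = -8.4760%.

-8.48%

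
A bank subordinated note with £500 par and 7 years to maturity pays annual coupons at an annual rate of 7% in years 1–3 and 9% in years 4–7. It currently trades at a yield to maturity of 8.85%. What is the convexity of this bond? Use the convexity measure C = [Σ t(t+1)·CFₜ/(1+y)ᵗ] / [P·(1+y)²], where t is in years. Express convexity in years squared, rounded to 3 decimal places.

35.434

With y = 0.0885:
  t   CF        PV=CF/(1+0.0885)^t    t·PV        t(t+1)·PV
  1        35.00        32.1543        32.1543          64.3087
  2        35.00        29.5400        59.0801         177.2403
  3        35.00        27.1383        81.4149         325.6597
  4        45.00        32.0552       128.2209         641.1044
  5        45.00        29.4490       147.2449         883.4696
  6        45.00        27.0546       162.3279       1,136.2953
  7       545.00       301.0215     2,107.1503      16,857.2022
  Σ                    478.4130     2,717.5933      20,085.2801
P = 478.4130.
Convexity = Σ t(t+1)·PV / [P·(1+y)²] = 20,085.2801 / (478.4130 × 1.184832) = 35.43383.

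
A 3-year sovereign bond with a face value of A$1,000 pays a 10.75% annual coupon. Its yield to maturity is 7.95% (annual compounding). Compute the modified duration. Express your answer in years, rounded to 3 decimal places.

Periodic yield y = 0.0795. First find Macaulay duration:
  t   CF        PV=CF/(1+0.0795)^t    t·PV
  1       107.50        99.5831        99.5831
  2       107.50        92.2493       184.4986
  3     1,107.50       880.3914     2,641.1742
  Σ                  1,072.2239     2,925.2560
P = 1,072.2239; Macaulay duration = 2,925.2560 / 1,072.2239 = 2.72821 years.
Modified duration = D_Mac / (1 + y) = 2.72821 / 1.0795 = 2.52729 years.

2.527 years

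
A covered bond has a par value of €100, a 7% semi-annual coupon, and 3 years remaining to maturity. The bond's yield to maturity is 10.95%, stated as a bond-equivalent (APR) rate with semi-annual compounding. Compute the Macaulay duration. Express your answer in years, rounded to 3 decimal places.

Periodic yield y = 0.05475. Discount each cash flow and weight by its period:
  t   CF        PV=CF/(1+0.05475)^t    t·PV
  1         3.50         3.3183         3.3183
  2         3.50         3.1461         6.2921
  3         3.50         2.9828         8.9483
  4         3.50         2.8279        11.3118
  5         3.50         2.6811        13.4057
  6       103.50        75.1698       451.0185
  Σ                     90.1260       494.2948
Price P = Σ PV = 90.1260.
Macaulay duration = Σ(t·PV) / P = 494.2948 / 90.1260 = 5.48449 half-year periods.
In years: 5.48449 / 2 = 2.74224 years.

2.742 years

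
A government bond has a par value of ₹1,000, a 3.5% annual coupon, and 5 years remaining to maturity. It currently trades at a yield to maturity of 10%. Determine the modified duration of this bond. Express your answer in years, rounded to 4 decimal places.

Periodic yield y = 0.1. First find Macaulay duration:
  t   CF        PV=CF/(1+0.1)^t    t·PV
  1        35.00        31.8182        31.8182
  2        35.00        28.9256        57.8512
  3        35.00        26.2960        78.8881
  4        35.00        23.9055        95.6219
  5     1,035.00       642.6536     3,213.2678
  Σ                    753.5989     3,477.4472
P = 753.5989; Macaulay duration = 3,477.4472 / 753.5989 = 4.61445 years.
Modified duration = D_Mac / (1 + y) = 4.61445 / 1.1 = 4.19496 years.

4.1950 years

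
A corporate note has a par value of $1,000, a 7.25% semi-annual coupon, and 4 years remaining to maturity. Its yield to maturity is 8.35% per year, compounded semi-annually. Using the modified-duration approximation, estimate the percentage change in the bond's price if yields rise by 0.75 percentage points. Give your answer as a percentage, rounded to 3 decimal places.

Periodic yield y = 0.04175. Modified duration first:
  t   CF        PV=CF/(1+0.04175)^t    t·PV
  1        36.25        34.7972        34.7972
  2        36.25        33.4027        66.8053
  3        36.25        32.0640        96.1920
  4        36.25        30.7790       123.1158
  5        36.25        29.5454       147.7272
  6        36.25        28.3614       170.1681
  7        36.25        27.2247       190.5731
  8     1,036.25       747.0617     5,976.4936
  Σ                    963.2360     6,805.8723
P = 963.2360; D_Mac = 7.06563 half-year periods = 3.53282 yrs; D_mod = 3.53282/(1+0.04175) = 3.39123 yrs.
ΔP/P ≈ -D_mod · Δy = -3.39123 × (+0.0075) = -0.025434 = -2.5434%.

-2.543%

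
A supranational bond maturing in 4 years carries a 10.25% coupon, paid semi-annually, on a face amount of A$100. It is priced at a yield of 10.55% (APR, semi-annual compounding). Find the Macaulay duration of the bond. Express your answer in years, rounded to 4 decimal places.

Periodic yield y = 0.05275. Discount each cash flow and weight by its period:
  t   CF        PV=CF/(1+0.05275)^t    t·PV
  1        5.125         4.8682         4.8682
  2        5.125         4.6243         9.2485
  3        5.125         4.3926        13.1777
  4        5.125         4.1725        16.6899
  5        5.125         3.9634        19.8170
  6        5.125         3.7648        22.5888
  7        5.125         3.5762        25.0331
  8      105.125        69.6793       557.4347
  Σ                     99.0412       668.8579
Price P = Σ PV = 99.0412.
Macaulay duration = Σ(t·PV) / P = 668.8579 / 99.0412 = 6.75333 half-year periods.
In years: 6.75333 / 2 = 3.37667 years.

3.3767 years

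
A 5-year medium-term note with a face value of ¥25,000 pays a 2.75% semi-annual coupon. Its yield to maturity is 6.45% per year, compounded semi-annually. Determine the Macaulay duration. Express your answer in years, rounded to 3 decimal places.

Periodic yield y = 0.03225. Discount each cash flow and weight by its period:
  t   CF        PV=CF/(1+0.03225)^t    t·PV
  1       343.75       333.0104       333.0104
  2       343.75       322.6064       645.2127
  3       343.75       312.5274       937.5821
  4       343.75       302.7632     1,211.0530
  5       343.75       293.3042     1,466.5209
  6       343.75       284.1406     1,704.8439
  7       343.75       275.2634     1,926.8438
  8       343.75       266.6635     2,133.3080
  9       343.75       258.3323     2,324.9906
  10   25,343.75    18,451.0872   184,510.8716
  Σ                 21,099.6985   197,194.2368
Price P = Σ PV = 21,099.6985.
Macaulay duration = Σ(t·PV) / P = 197,194.2368 / 21,099.6985 = 9.34583 half-year periods.
In years: 9.34583 / 2 = 4.67292 years.

4.673 years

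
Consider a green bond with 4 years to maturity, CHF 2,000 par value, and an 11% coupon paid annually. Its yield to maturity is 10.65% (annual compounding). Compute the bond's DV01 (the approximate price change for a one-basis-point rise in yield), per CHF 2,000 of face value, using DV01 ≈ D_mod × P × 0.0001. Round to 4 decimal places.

CHF 0.6298

Periodic yield y = 0.1065.
  t   CF        PV=CF/(1+0.1065)^t    t·PV
  1       220.00       198.8251       198.8251
  2       220.00       179.6883       359.3766
  3       220.00       162.3934       487.1803
  4     2,220.00     1,480.9735     5,923.8942
  Σ                  2,021.8804     6,969.2762
P = 2,021.8804; D_Mac = 3.44693 yrs; D_mod = 3.11516 yrs.
DV01 ≈ 3.11516 × 2,021.8804 × 0.0001 = 0.629849.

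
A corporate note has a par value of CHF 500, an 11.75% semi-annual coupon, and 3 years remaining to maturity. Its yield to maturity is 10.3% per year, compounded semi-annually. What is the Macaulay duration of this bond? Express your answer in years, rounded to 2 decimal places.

2.62 years

Periodic yield y = 0.0515. Discount each cash flow and weight by its period:
  t   CF        PV=CF/(1+0.0515)^t    t·PV
  1       29.375        27.9363        27.9363
  2       29.375        26.5680        53.1361
  3       29.375        25.2668        75.8004
  4       29.375        24.0293        96.1171
  5       29.375        22.8524       114.2619
  6      529.375       391.6587     2,349.9521
  Σ                    518.3115     2,717.2039
Price P = Σ PV = 518.3115.
Macaulay duration = Σ(t·PV) / P = 2,717.2039 / 518.3115 = 5.24242 half-year periods.
In years: 5.24242 / 2 = 2.62121 years.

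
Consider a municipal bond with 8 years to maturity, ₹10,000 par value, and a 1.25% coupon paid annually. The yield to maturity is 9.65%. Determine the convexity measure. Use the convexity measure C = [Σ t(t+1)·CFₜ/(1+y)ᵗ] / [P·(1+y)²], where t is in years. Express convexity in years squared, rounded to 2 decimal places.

55.08

With y = 0.0965:
  t   CF        PV=CF/(1+0.0965)^t    t·PV        t(t+1)·PV
  1       125.00       113.9991       113.9991         227.9982
  2       125.00       103.9663       207.9327         623.7980
  3       125.00        94.8165       284.4496       1,137.7985
  4       125.00        86.4720       345.8880       1,729.4399
  5       125.00        78.8618       394.3091       2,365.8548
  6       125.00        71.9214       431.5285       3,020.6992
  7       125.00        65.5918       459.1426       3,673.1409
  8    10,125.00     4,845.3588    38,762.8705     348,865.8349
  Σ                  5,460.9878    41,000.1201     361,644.5644
P = 5,460.9878.
Convexity = Σ t(t+1)·PV / [P·(1+y)²] = 361,644.5644 / (5,460.9878 × 1.202312) = 55.07994.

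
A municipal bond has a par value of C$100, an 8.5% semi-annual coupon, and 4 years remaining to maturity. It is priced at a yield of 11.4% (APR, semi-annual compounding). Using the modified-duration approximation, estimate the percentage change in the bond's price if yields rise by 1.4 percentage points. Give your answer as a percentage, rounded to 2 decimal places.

-4.56%

Periodic yield y = 0.057. Modified duration first:
  t   CF        PV=CF/(1+0.057)^t    t·PV
  1         4.25         4.0208         4.0208
  2         4.25         3.8040         7.6080
  3         4.25         3.5989        10.7966
  4         4.25         3.4048        13.6191
  5         4.25         3.2212        16.1059
  6         4.25         3.0475        18.2848
  7         4.25         2.8831        20.1819
  8       104.25        66.9077       535.2617
  Σ                     90.8879       625.8787
P = 90.8879; D_Mac = 6.88627 half-year periods = 3.44314 yrs; D_mod = 3.44314/(1+0.057) = 3.25746 yrs.
ΔP/P ≈ -D_mod · Δy = -3.25746 × (+0.014) = -0.045604 = -4.5604%.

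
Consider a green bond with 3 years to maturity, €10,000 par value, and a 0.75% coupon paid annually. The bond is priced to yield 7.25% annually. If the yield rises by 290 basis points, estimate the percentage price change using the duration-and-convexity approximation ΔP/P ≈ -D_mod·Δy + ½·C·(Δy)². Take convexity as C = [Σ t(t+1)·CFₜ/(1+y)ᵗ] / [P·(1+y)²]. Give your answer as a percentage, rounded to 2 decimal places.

With y = 0.0725:
  t   CF        PV=CF/(1+0.0725)^t    t·PV        t(t+1)·PV
  1        75.00        69.9301        69.9301         139.8601
  2        75.00        65.2029       130.4057         391.2172
  3    10,075.00     8,166.8232    24,500.4695      98,001.8780
  Σ                  8,301.9561    24,700.8053      98,532.9554
P = 8,301.9561; D_Mac = 2.97530 yrs; D_mod = 2.77417 yrs; C = 10.31826.
Duration effect: -2.77417 × (+0.029) = -0.080451
Convexity effect: 0.5 × 10.31826 × (0.029)² = +0.0043388
ΔP/P ≈ -0.080451 + 0.0043388 = -0.076112 = -7.6112%.

-7.61%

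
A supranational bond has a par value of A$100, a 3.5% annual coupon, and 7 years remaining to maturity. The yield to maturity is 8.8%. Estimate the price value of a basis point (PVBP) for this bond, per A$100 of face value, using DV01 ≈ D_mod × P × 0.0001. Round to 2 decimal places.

Periodic yield y = 0.088.
  t   CF        PV=CF/(1+0.088)^t    t·PV
  1         3.50         3.2169         3.2169
  2         3.50         2.9567         5.9134
  3         3.50         2.7176         8.1527
  4         3.50         2.4978         9.9911
  5         3.50         2.2957        11.4787
  6         3.50         2.1101        12.6604
  7       103.50        57.3506       401.4543
  Σ                     73.1454       452.8675
P = 73.1454; D_Mac = 6.19133 yrs; D_mod = 5.69056 yrs.
DV01 ≈ 5.69056 × 73.1454 × 0.0001 = 0.041624.

A$0.04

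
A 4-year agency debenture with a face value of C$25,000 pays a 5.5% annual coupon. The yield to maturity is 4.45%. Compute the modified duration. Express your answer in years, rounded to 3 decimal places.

3.546 years

Periodic yield y = 0.0445. First find Macaulay duration:
  t   CF        PV=CF/(1+0.0445)^t    t·PV
  1     1,375.00     1,316.4193     1,316.4193
  2     1,375.00     1,260.3345     2,520.6689
  3     1,375.00     1,206.6390     3,619.9171
  4    26,375.00    22,159.4354    88,637.7416
  Σ                 25,942.8282    96,094.7470
P = 25,942.8282; Macaulay duration = 96,094.7470 / 25,942.8282 = 3.70410 years.
Modified duration = D_Mac / (1 + y) = 3.70410 / 1.0445 = 3.54629 years.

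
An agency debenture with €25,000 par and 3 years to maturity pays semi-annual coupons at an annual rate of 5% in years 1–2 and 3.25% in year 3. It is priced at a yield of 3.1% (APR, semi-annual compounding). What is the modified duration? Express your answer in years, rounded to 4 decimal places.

Periodic yield y = 0.0155. First find Macaulay duration:
  t   CF        PV=CF/(1+0.0155)^t    t·PV
  1       625.00       615.4604       615.4604
  2       625.00       606.0663     1,212.1327
  3       625.00       596.8157     1,790.4471
  4       625.00       587.7062     2,350.8250
  5       406.25       376.1783     1,880.8915
  6    25,406.25    23,166.5307   138,999.1842
  Σ                 25,948.7576   146,848.9407
P = 25,948.7576; Macaulay duration = 146,848.9407 / 25,948.7576 = 5.65919 half-year periods = 2.82959 years.
Modified duration = D_Mac / (1 + y) = 2.82959 / 1.0155 = 2.78641 years.

2.7864 years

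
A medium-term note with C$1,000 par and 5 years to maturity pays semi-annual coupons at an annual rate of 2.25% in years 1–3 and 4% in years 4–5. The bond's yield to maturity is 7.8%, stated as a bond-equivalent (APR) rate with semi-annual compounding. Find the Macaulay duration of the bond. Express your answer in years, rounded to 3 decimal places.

4.699 years

Periodic yield y = 0.039. Discount each cash flow and weight by its period:
  t   CF        PV=CF/(1+0.039)^t    t·PV
  1        11.25        10.8277        10.8277
  2        11.25        10.4213        20.8426
  3        11.25        10.0301        30.0903
  4        11.25         9.6536        38.6145
  5        11.25         9.2913        46.4563
  6        11.25         8.9425        53.6550
  7        20.00        15.3010       107.1073
  8        20.00        14.7267       117.8136
  9        20.00        14.1739       127.5653
  10    1,020.00       695.7364     6,957.3635
  Σ                    799.1045     7,510.3363
Price P = Σ PV = 799.1045.
Macaulay duration = Σ(t·PV) / P = 7,510.3363 / 799.1045 = 9.39844 half-year periods.
In years: 9.39844 / 2 = 4.69922 years.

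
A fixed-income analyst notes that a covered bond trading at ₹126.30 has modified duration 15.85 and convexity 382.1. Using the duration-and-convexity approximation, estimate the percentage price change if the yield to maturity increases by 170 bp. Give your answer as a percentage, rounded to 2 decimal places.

Duration effect: -D_mod·Δy = -15.85 × (+0.017) = -0.269450
Convexity effect: ½·C·(Δy)² = 0.5 × 382.1 × (0.017)² = +0.05521345
ΔP/P ≈ -0.269450 + 0.05521345 = -0.21423655
= -21.423655%.

-21.42%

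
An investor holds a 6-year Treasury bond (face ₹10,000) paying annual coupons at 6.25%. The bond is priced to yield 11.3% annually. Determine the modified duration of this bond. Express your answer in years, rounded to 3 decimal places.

Periodic yield y = 0.113. First find Macaulay duration:
  t   CF        PV=CF/(1+0.113)^t    t·PV
  1       625.00       561.5454       561.5454
  2       625.00       504.5331     1,009.0663
  3       625.00       453.3092     1,359.9276
  4       625.00       407.2859     1,629.1435
  5       625.00       365.9352     1,829.6760
  6    10,625.00     5,589.3068    33,535.8411
  Σ                  7,881.9156    39,925.1999
P = 7,881.9156; Macaulay duration = 39,925.1999 / 7,881.9156 = 5.06542 years.
Modified duration = D_Mac / (1 + y) = 5.06542 / 1.113 = 4.55114 years.

4.551 years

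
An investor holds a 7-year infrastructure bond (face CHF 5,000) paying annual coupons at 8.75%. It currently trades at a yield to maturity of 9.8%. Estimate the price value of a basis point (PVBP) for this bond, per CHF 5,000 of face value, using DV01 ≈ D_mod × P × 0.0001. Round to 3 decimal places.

Periodic yield y = 0.098.
  t   CF        PV=CF/(1+0.098)^t    t·PV
  1       437.50       398.4517       398.4517
  2       437.50       362.8886       725.7773
  3       437.50       330.4997       991.4990
  4       437.50       301.0015     1,204.0061
  5       437.50       274.1362     1,370.6809
  6       437.50       249.6687     1,498.0119
  7     5,437.50     2,826.0698    19,782.4888
  Σ                  4,742.7162    25,970.9158
P = 4,742.7162; D_Mac = 5.47596 yrs; D_mod = 4.98721 yrs.
DV01 ≈ 4.98721 × 4,742.7162 × 0.0001 = 2.365293.

CHF 2.365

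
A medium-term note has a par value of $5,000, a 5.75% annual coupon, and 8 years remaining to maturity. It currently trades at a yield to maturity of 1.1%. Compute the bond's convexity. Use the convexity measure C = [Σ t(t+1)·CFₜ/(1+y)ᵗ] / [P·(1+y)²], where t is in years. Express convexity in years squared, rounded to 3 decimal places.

56.969

With y = 0.011:
  t   CF        PV=CF/(1+0.011)^t    t·PV        t(t+1)·PV
  1       287.50       284.3719       284.3719         568.7438
  2       287.50       281.2779       562.5557       1,687.6671
  3       287.50       278.2175       834.6524       3,338.6095
  4       287.50       275.1904     1,100.7615       5,503.8073
  5       287.50       272.1962     1,360.9810       8,165.8862
  6       287.50       269.2346     1,615.4078      11,307.8543
  7       287.50       266.3053     1,864.1369      14,913.0951
  8     5,287.50     4,844.4127    38,755.3017     348,797.7157
  Σ                  6,771.2064    46,378.1689     394,283.3792
P = 6,771.2064.
Convexity = Σ t(t+1)·PV / [P·(1+y)²] = 394,283.3792 / (6,771.2064 × 1.022121) = 56.96920.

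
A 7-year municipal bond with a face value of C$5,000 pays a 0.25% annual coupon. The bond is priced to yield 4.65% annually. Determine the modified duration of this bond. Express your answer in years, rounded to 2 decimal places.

Periodic yield y = 0.0465. First find Macaulay duration:
  t   CF        PV=CF/(1+0.0465)^t    t·PV
  1        12.50        11.9446        11.9446
  2        12.50        11.4138        22.8277
  3        12.50        10.9067        32.7200
  4        12.50        10.4220        41.6882
  5        12.50         9.9590        49.7948
  6        12.50         9.5164        57.0987
  7     5,012.50     3,646.5297    25,525.7080
  Σ                  3,710.6922    25,741.7819
P = 3,710.6922; Macaulay duration = 25,741.7819 / 3,710.6922 = 6.93719 years.
Modified duration = D_Mac / (1 + y) = 6.93719 / 1.0465 = 6.62895 years.

6.63 years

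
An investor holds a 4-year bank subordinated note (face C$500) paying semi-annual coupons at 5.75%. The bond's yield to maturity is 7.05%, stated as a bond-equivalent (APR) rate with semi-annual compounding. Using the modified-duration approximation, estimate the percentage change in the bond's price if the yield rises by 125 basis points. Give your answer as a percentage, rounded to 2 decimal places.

Periodic yield y = 0.03525. Modified duration first:
  t   CF        PV=CF/(1+0.03525)^t    t·PV
  1       14.375        13.8855        13.8855
  2       14.375        13.4127        26.8255
  3       14.375        12.9560        38.8681
  4       14.375        12.5149        50.0595
  5       14.375        12.0888        60.4438
  6       14.375        11.6771        70.0628
  7       14.375        11.2795        78.9567
  8      514.375       389.8683     3,118.9465
  Σ                    477.6829     3,458.0485
P = 477.6829; D_Mac = 7.23921 half-year periods = 3.61961 yrs; D_mod = 3.61961/(1+0.03525) = 3.49636 yrs.
ΔP/P ≈ -D_mod · Δy = -3.49636 × (+0.0125) = -0.043704 = -4.3704%.

-4.37%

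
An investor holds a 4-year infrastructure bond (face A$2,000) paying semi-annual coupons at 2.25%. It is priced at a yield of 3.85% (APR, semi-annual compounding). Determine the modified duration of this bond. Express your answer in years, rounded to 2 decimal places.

3.77 years

Periodic yield y = 0.01925. First find Macaulay duration:
  t   CF        PV=CF/(1+0.01925)^t    t·PV
  1        22.50        22.0751        22.0751
  2        22.50        21.6581        43.3163
  3        22.50        21.2491        63.7473
  4        22.50        20.8478        83.3911
  5        22.50        20.4540       102.2702
  6        22.50        20.0677       120.4064
  7        22.50        19.6887       137.8210
  8     2,022.50     1,736.3720    13,890.9759
  Σ                  1,882.4125    14,464.0031
P = 1,882.4125; Macaulay duration = 14,464.0031 / 1,882.4125 = 7.68376 half-year periods = 3.84188 years.
Modified duration = D_Mac / (1 + y) = 3.84188 / 1.01925 = 3.76932 years.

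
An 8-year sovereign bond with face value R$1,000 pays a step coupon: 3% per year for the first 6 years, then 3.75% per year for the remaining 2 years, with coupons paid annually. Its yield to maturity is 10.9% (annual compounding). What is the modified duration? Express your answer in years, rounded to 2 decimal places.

6.27 years

Periodic yield y = 0.109. First find Macaulay duration:
  t   CF        PV=CF/(1+0.109)^t    t·PV
  1        30.00        27.0514        27.0514
  2        30.00        24.3926        48.7852
  3        30.00        21.9951        65.9854
  4        30.00        19.8333        79.3332
  5        30.00        17.8840        89.4198
  6        30.00        16.1262        96.7572
  7        37.50        18.1765       127.2356
  8     1,037.50       453.4566     3,627.6529
  Σ                    598.9157     4,162.2206
P = 598.9157; Macaulay duration = 4,162.2206 / 598.9157 = 6.94959 years.
Modified duration = D_Mac / (1 + y) = 6.94959 / 1.109 = 6.26654 years.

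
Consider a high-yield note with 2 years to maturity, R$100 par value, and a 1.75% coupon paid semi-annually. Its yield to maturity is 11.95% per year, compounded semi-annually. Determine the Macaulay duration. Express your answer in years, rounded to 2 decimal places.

1.97 years

Periodic yield y = 0.05975. Discount each cash flow and weight by its period:
  t   CF        PV=CF/(1+0.05975)^t    t·PV
  1        0.875         0.8257         0.8257
  2        0.875         0.7791         1.5582
  3        0.875         0.7352         2.2056
  4      100.875        79.9779       319.9115
  Σ                     82.3178       324.5009
Price P = Σ PV = 82.3178.
Macaulay duration = Σ(t·PV) / P = 324.5009 / 82.3178 = 3.94205 half-year periods.
In years: 3.94205 / 2 = 1.97102 years.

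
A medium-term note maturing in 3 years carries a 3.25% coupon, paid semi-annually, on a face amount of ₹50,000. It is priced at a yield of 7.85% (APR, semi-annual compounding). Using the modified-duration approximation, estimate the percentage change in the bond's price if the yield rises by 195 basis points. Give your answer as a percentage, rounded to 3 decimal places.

-5.391%

Periodic yield y = 0.03925. Modified duration first:
  t   CF        PV=CF/(1+0.03925)^t    t·PV
  1       812.50       781.8138       781.8138
  2       812.50       752.2866     1,504.5731
  3       812.50       723.8745     2,171.6235
  4       812.50       696.5355     2,786.1419
  5       812.50       670.2290     3,351.1449
  6    50,812.50    40,332.0562   241,992.3373
  Σ                 43,956.7955   252,587.6345
P = 43,956.7955; D_Mac = 5.74627 half-year periods = 2.87314 yrs; D_mod = 2.87314/(1+0.03925) = 2.76462 yrs.
ΔP/P ≈ -D_mod · Δy = -2.76462 × (+0.0195) = -0.053910 = -5.3910%.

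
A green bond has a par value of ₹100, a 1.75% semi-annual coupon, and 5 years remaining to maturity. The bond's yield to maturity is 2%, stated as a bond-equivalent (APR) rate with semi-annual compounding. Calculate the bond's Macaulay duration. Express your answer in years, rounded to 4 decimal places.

Periodic yield y = 0.01. Discount each cash flow and weight by its period:
  t   CF        PV=CF/(1+0.01)^t    t·PV
  1        0.875         0.8663         0.8663
  2        0.875         0.8578         1.7155
  3        0.875         0.8493         2.5478
  4        0.875         0.8409         3.3634
  5        0.875         0.8325         4.1627
  6        0.875         0.8243         4.9457
  7        0.875         0.8161         5.7129
  8        0.875         0.8080         6.4644
  9        0.875         0.8000         7.2004
  10     100.875        91.3208       913.2082
  Σ                     98.8161       950.1874
Price P = Σ PV = 98.8161.
Macaulay duration = Σ(t·PV) / P = 950.1874 / 98.8161 = 9.61572 half-year periods.
In years: 9.61572 / 2 = 4.80786 years.

4.8079 years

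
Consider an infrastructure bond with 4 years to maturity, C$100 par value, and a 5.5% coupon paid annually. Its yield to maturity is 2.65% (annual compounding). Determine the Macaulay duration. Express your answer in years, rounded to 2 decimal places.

3.71 years

Periodic yield y = 0.0265. Discount each cash flow and weight by its year:
  t   CF        PV=CF/(1+0.0265)^t    t·PV
  1         5.50         5.3580         5.3580
  2         5.50         5.2197        10.4394
  3         5.50         5.0849        15.2548
  4       105.50        95.0204       380.0814
  Σ                    110.6830       411.1336
Price P = Σ PV = 110.6830.
Macaulay duration = Σ(t·PV) / P = 411.1336 / 110.6830 = 3.71451 years.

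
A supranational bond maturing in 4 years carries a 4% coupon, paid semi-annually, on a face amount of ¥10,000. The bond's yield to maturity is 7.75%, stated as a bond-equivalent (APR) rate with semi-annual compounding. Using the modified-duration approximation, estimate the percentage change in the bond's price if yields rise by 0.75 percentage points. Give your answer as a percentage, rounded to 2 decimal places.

Periodic yield y = 0.03875. Modified duration first:
  t   CF        PV=CF/(1+0.03875)^t    t·PV
  1       200.00       192.5391       192.5391
  2       200.00       185.3565       370.7131
  3       200.00       178.4419       535.3258
  4       200.00       171.7852       687.1410
  5       200.00       165.3769       826.8844
  6       200.00       159.2076       955.2456
  7       200.00       153.2684     1,072.8791
  8    10,200.00     7,525.0931    60,200.7448
  Σ                  8,731.0688    64,841.4728
P = 8,731.0688; D_Mac = 7.42652 half-year periods = 3.71326 yrs; D_mod = 3.71326/(1+0.03875) = 3.57474 yrs.
ΔP/P ≈ -D_mod · Δy = -3.57474 × (+0.0075) = -0.026811 = -2.6811%.

-2.68%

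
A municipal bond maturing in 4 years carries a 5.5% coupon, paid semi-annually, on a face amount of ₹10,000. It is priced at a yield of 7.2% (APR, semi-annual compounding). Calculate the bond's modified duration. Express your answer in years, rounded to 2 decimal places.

Periodic yield y = 0.036. First find Macaulay duration:
  t   CF        PV=CF/(1+0.036)^t    t·PV
  1       275.00       265.4440       265.4440
  2       275.00       256.2201       512.4402
  3       275.00       247.3167       741.9501
  4       275.00       238.7227       954.8907
  5       275.00       230.4273     1,152.1365
  6       275.00       222.4202     1,334.5210
  7       275.00       214.6913     1,502.8390
  8    10,275.00     7,742.9024    61,943.2195
  Σ                  9,418.1447    68,407.4409
P = 9,418.1447; Macaulay duration = 68,407.4409 / 9,418.1447 = 7.26337 half-year periods = 3.63168 years.
Modified duration = D_Mac / (1 + y) = 3.63168 / 1.036 = 3.50549 years.

3.51 years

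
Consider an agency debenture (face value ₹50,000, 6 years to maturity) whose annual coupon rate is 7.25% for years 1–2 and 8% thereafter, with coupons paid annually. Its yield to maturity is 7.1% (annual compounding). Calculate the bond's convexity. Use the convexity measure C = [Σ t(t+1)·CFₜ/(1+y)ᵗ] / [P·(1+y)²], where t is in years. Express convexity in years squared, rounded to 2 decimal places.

With y = 0.071:
  t   CF        PV=CF/(1+0.071)^t    t·PV        t(t+1)·PV
  1     3,625.00     3,384.6872     3,384.6872       6,769.3744
  2     3,625.00     3,160.3055     6,320.6110      18,961.8331
  3     4,000.00     3,256.0539     9,768.1616      39,072.6462
  4     4,000.00     3,040.1997    12,160.7987      60,803.9935
  5     4,000.00     2,838.6552    14,193.2758      85,159.6547
  6    54,000.00    35,781.3675   214,688.2052   1,502,817.4361
  Σ                 51,461.2689   260,515.7394   1,713,584.9380
P = 51,461.2689.
Convexity = Σ t(t+1)·PV / [P·(1+y)²] = 1,713,584.9380 / (51,461.2689 × 1.147041) = 29.02994.

29.03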